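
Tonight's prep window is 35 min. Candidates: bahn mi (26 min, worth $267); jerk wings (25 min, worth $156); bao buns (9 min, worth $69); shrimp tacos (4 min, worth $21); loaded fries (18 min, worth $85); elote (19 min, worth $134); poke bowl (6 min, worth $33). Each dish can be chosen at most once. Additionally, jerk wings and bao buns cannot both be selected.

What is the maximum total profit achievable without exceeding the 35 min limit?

336

The ratio ordering already packs tightly: bahn mi + bao buns, 35 min, 336.
Every other selection either busts 35 min or breaks a pairing rule or fails to beat 336.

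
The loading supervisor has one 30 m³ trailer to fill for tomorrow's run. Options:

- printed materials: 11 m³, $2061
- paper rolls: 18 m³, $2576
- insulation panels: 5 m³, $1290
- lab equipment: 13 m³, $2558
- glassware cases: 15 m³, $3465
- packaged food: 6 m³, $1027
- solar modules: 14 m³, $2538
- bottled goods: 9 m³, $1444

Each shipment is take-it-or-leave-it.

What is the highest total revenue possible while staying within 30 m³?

By revenue per m³: insulation panels 258.00, glassware cases 231.00, lab equipment 196.77, printed materials 187.36 lead.
Filling by ratio: insulation panels + glassware cases + packaged food for 5782, with 4 m³ left unused.
The 6 m³ tied up in packaged food is better spent on bottled goods — total rises to 6199 (29 m³).

6199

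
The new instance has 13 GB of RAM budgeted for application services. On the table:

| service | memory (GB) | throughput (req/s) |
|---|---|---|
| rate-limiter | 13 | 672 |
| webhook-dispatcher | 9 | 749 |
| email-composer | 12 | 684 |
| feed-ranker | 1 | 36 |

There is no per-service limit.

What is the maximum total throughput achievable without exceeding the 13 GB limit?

893

Best packing: webhook-dispatcher + 4×feed-ranker — 13 GB, 893 total.
Nothing else within 13 GB beats 893.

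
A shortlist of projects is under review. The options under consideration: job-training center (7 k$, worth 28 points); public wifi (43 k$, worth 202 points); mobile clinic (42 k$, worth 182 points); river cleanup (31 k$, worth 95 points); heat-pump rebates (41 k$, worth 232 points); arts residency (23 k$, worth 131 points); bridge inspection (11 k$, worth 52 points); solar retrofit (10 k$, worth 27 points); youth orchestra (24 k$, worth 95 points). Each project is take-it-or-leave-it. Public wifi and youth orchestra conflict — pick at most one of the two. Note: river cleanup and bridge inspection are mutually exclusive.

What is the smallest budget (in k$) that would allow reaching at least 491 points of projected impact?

Look for the lowest-budget combination reaching 491.
Taking heat-pump rebates + arts residency + bridge inspection + youth orchestra gives 510 (≥ 491) for 99 k$.
No combination under 99 k$ hits 491.

99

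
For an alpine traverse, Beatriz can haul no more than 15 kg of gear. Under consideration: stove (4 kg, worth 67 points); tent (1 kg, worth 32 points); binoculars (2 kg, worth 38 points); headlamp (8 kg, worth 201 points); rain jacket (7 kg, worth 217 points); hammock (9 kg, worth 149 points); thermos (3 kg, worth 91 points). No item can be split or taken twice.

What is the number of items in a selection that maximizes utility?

Best achievable utility is 418.
One optimal bundle: headlamp + rain jacket (15 kg).
Every optimal selection uses 2 items.

2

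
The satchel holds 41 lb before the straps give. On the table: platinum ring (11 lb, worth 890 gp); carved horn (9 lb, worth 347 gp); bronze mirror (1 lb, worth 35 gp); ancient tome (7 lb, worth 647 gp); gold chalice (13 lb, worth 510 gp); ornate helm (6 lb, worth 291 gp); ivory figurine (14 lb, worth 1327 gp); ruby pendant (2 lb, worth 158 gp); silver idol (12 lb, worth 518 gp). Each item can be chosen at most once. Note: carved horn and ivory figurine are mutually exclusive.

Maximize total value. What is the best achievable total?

3348

By value per lb: ivory figurine 94.79, ancient tome 92.43, platinum ring 80.91 lead.
Taking platinum ring + bronze mirror + ancient tome + ornate helm + ivory figurine + ruby pendant: 41 lb used, 3348 in value.
The closest alternative, platinum ring + ancient tome + ornate helm + ivory figurine + ruby pendant, reaches only 3313.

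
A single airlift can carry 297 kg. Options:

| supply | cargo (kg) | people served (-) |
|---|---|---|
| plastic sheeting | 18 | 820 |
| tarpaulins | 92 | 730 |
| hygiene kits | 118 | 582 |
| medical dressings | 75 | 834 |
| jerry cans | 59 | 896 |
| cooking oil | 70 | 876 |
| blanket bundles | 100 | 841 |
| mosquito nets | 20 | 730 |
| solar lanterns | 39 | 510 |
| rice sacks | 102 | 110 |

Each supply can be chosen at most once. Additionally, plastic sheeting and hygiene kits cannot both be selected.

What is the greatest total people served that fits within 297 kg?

4666

Ranking by ratio (people served/kg): plastic sheeting 45.56, mosquito nets 36.50, jerry cans 15.19.
Plastic sheeting + medical dressings + jerry cans + cooking oil + mosquito nets + solar lanterns uses 281 of the 297 kg and totals 4666.
That's the maximum — no feasible swap from here does better than 4666.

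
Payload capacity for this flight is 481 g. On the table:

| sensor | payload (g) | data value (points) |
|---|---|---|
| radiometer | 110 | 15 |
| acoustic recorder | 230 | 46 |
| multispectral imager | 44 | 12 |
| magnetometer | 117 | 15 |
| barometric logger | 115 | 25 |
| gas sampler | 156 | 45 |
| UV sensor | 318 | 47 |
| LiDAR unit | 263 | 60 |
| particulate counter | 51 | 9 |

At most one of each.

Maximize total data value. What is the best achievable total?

117

Multispectral imager + gas sampler + LiDAR unit uses 463 of the 481 g and totals 117.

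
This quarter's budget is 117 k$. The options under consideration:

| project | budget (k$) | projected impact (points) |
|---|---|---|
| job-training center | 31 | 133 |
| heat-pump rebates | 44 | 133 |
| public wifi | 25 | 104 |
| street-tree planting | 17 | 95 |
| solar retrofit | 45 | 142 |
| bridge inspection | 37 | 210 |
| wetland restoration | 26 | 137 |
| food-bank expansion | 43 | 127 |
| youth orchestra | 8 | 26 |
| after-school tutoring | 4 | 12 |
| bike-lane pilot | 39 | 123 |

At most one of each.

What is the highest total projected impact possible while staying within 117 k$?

The ratio ordering already packs tightly: job-training center + street-tree planting + bridge inspection + wetland restoration + after-school tutoring, 115 k$, 587.

587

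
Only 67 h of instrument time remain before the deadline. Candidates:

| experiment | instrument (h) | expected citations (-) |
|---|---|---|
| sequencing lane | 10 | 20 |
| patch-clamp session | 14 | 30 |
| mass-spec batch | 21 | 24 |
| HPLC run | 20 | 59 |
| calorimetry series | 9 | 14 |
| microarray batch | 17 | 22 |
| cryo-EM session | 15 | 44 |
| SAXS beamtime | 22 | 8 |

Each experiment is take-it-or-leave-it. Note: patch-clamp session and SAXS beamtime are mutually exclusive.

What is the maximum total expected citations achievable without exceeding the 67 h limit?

155

A density-first pass picks sequencing lane + patch-clamp session + HPLC run + cryo-EM session — 153 at 59 h.
The 10 h tied up in sequencing lane is better spent on microarray batch — total rises to 155 (66 h).
Nothing else feasible within 67 h beats 155.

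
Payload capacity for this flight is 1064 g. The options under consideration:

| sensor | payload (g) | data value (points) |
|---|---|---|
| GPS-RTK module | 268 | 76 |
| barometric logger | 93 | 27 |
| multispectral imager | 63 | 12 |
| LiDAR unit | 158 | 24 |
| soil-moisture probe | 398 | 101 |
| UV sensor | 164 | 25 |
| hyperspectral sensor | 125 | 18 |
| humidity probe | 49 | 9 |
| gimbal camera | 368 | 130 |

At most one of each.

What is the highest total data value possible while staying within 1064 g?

307

A density-first pass picks GPS-RTK module + barometric logger + multispectral imager + UV sensor + humidity probe + gimbal camera — 279 at 1005 g.
A better packing is GPS-RTK module + soil-moisture probe + gimbal camera: 1034 g, total 307.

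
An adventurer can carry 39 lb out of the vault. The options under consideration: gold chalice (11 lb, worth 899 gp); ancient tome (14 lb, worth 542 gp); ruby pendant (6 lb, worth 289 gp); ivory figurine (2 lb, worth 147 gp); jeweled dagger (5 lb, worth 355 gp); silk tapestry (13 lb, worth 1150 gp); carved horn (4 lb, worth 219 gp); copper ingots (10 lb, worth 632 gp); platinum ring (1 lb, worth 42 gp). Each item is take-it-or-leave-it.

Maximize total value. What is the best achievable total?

3036

Taking the top-ratio items first gives gold chalice + ivory figurine + jeweled dagger + silk tapestry + carved horn + platinum ring for 2812 (36 lb).
Dropping ivory figurine and carved horn and platinum ring frees 7 lb; slotting in copper ingots (10 lb) lifts the total to 3036 at 39 lb.
The closest alternative, gold chalice + silk tapestry + carved horn + copper ingots + platinum ring, reaches only 2942.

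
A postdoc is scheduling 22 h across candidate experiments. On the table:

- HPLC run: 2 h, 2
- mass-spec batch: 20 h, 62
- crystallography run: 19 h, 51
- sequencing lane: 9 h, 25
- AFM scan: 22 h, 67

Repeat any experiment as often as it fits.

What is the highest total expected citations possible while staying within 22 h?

67

Density check — mass-spec batch 3.10, AFM scan 3.05, sequencing lane 2.78 are the best per h.
Taking the top-ratio experiments first gives HPLC run + mass-spec batch for 64 (22 h).
The 22 h tied up in HPLC run and mass-spec batch is better spent on AFM scan — total rises to 67 (22 h).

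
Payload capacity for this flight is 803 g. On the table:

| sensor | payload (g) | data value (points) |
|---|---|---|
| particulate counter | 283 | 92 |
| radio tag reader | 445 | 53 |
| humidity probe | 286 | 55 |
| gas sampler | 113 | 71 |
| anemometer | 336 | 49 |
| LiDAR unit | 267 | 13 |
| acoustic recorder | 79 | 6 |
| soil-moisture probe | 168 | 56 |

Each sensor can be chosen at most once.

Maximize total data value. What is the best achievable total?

225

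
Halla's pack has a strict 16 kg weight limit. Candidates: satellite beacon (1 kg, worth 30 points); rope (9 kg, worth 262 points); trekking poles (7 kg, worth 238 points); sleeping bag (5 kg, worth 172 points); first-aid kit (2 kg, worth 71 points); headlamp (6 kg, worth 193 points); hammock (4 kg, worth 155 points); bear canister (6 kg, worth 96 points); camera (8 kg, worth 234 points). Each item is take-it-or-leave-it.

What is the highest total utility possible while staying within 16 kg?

Greedy by ratio would take satellite beacon + sleeping bag + first-aid kit + hammock: 12 kg used, total 428.
Dropping satellite beacon and first-aid kit frees 3 kg; slotting in trekking poles (7 kg) lifts the total to 565 at 16 kg.
Runner-up satellite beacon + sleeping bag + headlamp + hammock tops out at 550.

565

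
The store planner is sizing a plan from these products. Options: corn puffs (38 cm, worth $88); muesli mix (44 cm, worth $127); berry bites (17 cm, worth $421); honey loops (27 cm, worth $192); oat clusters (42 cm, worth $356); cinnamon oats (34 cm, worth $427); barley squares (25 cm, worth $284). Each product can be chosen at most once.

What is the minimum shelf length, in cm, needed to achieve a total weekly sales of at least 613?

Look for the lowest-shelf combination reaching 613.
berry bites + barley squares reaches 705 using 42 cm.
No combination under 42 cm hits 613.

42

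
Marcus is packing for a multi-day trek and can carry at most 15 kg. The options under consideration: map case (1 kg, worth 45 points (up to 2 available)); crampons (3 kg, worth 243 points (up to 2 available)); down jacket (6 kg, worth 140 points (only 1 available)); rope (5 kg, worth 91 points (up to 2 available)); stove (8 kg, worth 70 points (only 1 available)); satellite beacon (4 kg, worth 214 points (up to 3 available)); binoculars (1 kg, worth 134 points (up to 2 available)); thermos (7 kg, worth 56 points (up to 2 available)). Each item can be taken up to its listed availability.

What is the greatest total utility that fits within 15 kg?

1058

Ranking by ratio (utility/kg): binoculars 134.00, crampons 81.00, satellite beacon 53.50.
Best packing: 2×map case + 2×crampons + satellite beacon + 2×binoculars — 14 kg, 1058 total.
Nothing else within 15 kg beats 1058.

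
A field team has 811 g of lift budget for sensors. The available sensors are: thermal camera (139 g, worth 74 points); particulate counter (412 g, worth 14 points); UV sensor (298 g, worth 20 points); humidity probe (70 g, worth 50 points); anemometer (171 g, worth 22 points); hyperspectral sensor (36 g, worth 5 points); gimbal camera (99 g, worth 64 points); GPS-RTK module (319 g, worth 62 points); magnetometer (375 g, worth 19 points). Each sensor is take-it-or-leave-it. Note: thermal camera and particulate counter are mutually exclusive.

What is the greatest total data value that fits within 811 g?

272

Greedy by ratio would take thermal camera + humidity probe + hyperspectral sensor + gimbal camera + GPS-RTK module: 663 g used, total 255.
Replace hyperspectral sensor with anemometer: the trade gains 17 net, giving 272 at 798 g.
Next best is thermal camera + humidity probe + hyperspectral sensor + gimbal camera + GPS-RTK module at 255 (663 g) — short by 17.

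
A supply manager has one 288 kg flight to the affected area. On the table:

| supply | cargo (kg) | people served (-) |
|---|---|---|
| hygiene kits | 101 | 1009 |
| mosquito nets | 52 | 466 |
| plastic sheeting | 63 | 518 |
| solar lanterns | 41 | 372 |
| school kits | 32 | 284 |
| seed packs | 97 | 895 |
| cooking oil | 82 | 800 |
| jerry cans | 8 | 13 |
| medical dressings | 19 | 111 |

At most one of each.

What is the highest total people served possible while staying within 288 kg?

2717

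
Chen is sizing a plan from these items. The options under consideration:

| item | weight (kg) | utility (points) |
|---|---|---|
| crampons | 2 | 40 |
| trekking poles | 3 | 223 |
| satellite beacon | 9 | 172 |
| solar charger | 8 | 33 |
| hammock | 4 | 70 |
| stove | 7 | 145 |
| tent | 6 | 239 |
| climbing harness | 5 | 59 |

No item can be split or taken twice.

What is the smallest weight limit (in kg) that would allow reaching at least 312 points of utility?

9

Look for the lowest-weight combination reaching 312.
crampons + trekking poles + hammock reaches 333 using 9 kg.
Below 9 kg the best achievable stays under 312.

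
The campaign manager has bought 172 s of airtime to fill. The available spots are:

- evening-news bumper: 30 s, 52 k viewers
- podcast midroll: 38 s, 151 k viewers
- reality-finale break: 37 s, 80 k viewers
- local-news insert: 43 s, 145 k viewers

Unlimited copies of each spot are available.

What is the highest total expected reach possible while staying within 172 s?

Ranking by ratio (expected reach/s): podcast midroll 3.97, local-news insert 3.37, reality-finale break 2.16, evening-news bumper 1.73.
Taking 4×podcast midroll: 152 s used, 604 in expected reach.

604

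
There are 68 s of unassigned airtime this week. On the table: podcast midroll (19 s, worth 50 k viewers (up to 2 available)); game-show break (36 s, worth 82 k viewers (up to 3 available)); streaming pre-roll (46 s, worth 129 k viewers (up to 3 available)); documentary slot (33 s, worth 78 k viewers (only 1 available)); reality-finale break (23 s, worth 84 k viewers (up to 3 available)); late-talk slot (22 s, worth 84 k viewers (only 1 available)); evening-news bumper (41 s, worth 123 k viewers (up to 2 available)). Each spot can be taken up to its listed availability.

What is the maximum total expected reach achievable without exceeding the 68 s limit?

252

Ranking by ratio (expected reach/s): late-talk slot 3.82, reality-finale break 3.65, evening-news bumper 3.00, streaming pre-roll 2.80.
The ratio ordering already packs tightly: 2×reality-finale break + late-talk slot, 68 s, 252.
Every other selection either busts 68 s or exceeds an availability limit or fails to beat 252.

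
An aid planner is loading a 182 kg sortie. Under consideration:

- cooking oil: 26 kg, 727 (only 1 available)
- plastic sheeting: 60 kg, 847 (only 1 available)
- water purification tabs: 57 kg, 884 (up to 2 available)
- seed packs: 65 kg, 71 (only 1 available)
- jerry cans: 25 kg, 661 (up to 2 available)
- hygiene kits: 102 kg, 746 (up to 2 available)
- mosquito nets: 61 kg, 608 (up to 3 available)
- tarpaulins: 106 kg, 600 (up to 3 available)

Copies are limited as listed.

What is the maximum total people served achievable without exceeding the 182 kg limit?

Ranking by ratio (people served/kg): cooking oil 27.96, jerry cans 26.44, water purification tabs 15.51.
Taking the top-ratio supplies first gives cooking oil + water purification tabs + 2×jerry cans for 2933 (133 kg).
Replace jerry cans with water purification tabs: the trade gains 223 net, giving 3156 at 165 kg.
No other feasible combination exceeds 3156.

3156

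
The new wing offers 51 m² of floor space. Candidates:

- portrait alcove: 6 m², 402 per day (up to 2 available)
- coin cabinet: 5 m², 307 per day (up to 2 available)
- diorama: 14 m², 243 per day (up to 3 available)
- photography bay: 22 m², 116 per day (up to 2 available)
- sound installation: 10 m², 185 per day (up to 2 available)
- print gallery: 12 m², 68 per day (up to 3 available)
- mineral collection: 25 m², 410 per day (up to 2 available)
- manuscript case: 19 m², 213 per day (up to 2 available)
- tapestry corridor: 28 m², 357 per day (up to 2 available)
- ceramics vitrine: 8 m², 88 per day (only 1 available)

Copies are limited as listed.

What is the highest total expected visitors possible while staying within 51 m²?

1904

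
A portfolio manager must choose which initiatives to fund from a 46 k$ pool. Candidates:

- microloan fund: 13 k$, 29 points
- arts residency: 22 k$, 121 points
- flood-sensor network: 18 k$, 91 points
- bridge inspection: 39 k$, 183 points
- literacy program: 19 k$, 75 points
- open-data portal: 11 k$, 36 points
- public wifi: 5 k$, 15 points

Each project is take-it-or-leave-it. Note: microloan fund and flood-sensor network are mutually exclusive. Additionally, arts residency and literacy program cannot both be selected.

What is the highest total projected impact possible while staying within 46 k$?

Density check — arts residency 5.50, flood-sensor network 5.06, bridge inspection 4.69, literacy program 3.95 are the best per k$.
The ratio ordering already packs tightly: arts residency + flood-sensor network + public wifi, 45 k$, 227.
Nothing else feasible within 46 k$ beats 227.

227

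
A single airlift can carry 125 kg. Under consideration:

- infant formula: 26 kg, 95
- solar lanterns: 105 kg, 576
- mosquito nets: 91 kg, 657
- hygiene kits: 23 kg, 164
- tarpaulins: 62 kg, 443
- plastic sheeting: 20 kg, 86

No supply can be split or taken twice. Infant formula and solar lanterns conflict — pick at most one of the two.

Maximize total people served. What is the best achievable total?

821

Ranking by ratio (people served/kg): mosquito nets 7.22, tarpaulins 7.15, hygiene kits 7.13.
Mosquito nets + hygiene kits uses 114 of the 125 kg and totals 821.
The closest alternative, infant formula + mosquito nets, reaches only 752.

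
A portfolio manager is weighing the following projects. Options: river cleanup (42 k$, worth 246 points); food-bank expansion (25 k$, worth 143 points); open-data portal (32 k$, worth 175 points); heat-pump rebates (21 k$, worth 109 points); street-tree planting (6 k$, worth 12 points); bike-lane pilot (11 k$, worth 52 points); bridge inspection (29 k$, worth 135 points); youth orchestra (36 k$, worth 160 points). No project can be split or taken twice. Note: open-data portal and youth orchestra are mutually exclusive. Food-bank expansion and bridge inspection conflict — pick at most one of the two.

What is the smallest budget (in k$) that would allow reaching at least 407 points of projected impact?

Need the lightest bundle worth ≥ 407.
Taking river cleanup + open-data portal gives 421 (≥ 407) for 74 k$.
Below 74 k$ the best achievable stays under 407.

74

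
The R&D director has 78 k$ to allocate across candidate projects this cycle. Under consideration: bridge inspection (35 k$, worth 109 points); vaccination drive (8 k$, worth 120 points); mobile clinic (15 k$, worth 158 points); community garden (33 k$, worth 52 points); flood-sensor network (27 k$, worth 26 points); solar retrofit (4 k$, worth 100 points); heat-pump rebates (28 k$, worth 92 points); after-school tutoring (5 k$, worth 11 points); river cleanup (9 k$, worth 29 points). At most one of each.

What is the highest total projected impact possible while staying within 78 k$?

527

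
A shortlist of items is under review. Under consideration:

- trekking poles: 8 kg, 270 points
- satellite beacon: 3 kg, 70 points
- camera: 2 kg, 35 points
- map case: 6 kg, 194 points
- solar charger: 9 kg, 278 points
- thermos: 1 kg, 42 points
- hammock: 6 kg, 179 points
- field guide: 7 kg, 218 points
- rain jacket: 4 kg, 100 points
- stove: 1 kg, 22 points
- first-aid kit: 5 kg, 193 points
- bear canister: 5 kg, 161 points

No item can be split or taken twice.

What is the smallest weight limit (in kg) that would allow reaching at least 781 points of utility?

23

Minimise kg subject to total utility ≥ 781.
trekking poles + solar charger + thermos + first-aid kit: 783 utility at 23 kg.
No combination under 23 kg hits 781.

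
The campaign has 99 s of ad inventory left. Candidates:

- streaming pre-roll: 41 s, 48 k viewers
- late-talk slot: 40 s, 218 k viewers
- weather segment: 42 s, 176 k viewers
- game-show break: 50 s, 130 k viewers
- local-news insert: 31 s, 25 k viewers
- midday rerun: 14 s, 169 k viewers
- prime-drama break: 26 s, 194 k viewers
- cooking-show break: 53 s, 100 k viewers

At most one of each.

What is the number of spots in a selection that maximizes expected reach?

Optimal total is 581.
One optimal bundle: late-talk slot + midday rerun + prime-drama break (80 s).
Every optimal selection uses 3 spots.

3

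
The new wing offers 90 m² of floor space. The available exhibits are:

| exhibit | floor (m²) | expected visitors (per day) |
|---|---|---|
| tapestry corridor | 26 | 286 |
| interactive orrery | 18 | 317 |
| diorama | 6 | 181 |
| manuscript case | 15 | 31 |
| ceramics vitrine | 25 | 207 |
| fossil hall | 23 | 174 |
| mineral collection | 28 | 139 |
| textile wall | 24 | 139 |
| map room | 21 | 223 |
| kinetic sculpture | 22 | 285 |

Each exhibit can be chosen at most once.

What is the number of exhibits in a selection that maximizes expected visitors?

5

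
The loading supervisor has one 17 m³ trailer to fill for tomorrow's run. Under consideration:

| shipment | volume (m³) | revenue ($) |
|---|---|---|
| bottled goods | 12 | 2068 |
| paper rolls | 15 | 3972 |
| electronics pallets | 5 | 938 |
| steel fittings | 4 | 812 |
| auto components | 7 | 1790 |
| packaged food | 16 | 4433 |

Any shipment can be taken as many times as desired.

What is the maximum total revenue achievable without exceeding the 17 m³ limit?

4433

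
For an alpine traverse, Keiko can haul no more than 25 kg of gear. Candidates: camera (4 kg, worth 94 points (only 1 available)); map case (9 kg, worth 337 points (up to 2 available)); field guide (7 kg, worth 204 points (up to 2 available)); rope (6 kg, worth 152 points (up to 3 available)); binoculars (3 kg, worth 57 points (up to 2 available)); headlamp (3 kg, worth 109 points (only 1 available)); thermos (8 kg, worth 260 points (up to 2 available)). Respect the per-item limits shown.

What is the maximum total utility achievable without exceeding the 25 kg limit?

878

Density check — map case 37.44, headlamp 36.33, thermos 32.50, field guide 29.14 are the best per kg.
A density-first pass picks camera + 2×map case + headlamp — 877 at 25 kg.
The 7 kg tied up in camera and headlamp is better spent on field guide — total rises to 878 (25 kg).
No other feasible combination exceeds 878.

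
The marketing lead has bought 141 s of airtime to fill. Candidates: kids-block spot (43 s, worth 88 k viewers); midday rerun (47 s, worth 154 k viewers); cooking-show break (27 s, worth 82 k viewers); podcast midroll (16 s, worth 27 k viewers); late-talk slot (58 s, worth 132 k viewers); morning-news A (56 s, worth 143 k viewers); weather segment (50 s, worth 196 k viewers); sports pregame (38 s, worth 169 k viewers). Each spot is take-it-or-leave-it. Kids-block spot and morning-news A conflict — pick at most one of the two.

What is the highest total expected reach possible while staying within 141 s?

519

Taking midday rerun + weather segment + sports pregame: 135 s used, 519 in expected reach.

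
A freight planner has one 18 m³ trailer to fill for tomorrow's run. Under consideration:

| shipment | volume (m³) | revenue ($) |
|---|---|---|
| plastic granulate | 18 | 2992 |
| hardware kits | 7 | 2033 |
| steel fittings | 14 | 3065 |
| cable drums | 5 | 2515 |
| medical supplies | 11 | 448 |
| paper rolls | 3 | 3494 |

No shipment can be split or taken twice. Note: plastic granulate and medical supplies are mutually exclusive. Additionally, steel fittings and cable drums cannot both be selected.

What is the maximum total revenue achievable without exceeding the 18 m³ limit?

Density check — paper rolls 1164.67, cable drums 503.00, hardware kits 290.43 are the best per m³.
The ratio ordering already packs tightly: hardware kits + cable drums + paper rolls, 15 m³, 8042.
That's the maximum — no feasible swap from here does better than 8042.

8042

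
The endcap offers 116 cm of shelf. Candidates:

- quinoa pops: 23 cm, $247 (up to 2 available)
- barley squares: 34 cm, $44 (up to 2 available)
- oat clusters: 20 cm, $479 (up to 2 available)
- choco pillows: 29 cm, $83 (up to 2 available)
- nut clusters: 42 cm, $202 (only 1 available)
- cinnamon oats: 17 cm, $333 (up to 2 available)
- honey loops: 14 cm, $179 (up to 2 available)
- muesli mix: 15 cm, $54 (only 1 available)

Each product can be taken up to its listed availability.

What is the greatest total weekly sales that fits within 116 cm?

2050

By weekly sales per cm: oat clusters 23.95, cinnamon oats 19.59, honey loops 12.79 lead.
A density-first pass picks 2×oat clusters + 2×cinnamon oats + 2×honey loops — 1982 at 102 cm.
Dropping honey loops frees 14 cm; slotting in quinoa pops (23 cm) lifts the total to 2050 at 111 cm.
No other feasible combination exceeds 2050.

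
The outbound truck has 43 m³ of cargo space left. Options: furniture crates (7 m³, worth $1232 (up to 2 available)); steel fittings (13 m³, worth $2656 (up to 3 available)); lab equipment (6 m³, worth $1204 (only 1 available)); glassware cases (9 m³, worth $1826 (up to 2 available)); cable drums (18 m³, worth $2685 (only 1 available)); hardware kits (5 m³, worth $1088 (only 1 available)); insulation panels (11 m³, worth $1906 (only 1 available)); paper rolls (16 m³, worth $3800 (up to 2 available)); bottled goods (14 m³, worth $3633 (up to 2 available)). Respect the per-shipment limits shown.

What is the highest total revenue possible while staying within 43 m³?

Greedy by ratio would take glassware cases + hardware kits + 2×bottled goods: 42 m³ used, total 10180.
Dropping hardware kits frees 5 m³; slotting in lab equipment (6 m³) lifts the total to 10296 at 43 m³.

10296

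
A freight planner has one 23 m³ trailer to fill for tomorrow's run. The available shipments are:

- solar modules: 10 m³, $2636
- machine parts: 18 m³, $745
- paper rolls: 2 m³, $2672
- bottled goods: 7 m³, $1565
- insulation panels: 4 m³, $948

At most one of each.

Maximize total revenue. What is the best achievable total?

7821

Best packing: solar modules + paper rolls + bottled goods + insulation panels — 23 m³, 7821 total.
Next best is solar modules + paper rolls + bottled goods at 6873 (19 m³) — short by 948.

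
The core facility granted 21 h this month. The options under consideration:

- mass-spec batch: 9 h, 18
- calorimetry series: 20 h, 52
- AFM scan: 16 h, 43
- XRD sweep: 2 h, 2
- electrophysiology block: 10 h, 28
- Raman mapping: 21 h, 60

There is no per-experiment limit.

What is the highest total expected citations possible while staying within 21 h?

Ranking by ratio (expected citations/h): Raman mapping 2.86, electrophysiology block 2.80, AFM scan 2.69, calorimetry series 2.60.
Best packing: Raman mapping — 21 h, 60 total.
Every other selection either busts 21 h or fails to beat 60.

60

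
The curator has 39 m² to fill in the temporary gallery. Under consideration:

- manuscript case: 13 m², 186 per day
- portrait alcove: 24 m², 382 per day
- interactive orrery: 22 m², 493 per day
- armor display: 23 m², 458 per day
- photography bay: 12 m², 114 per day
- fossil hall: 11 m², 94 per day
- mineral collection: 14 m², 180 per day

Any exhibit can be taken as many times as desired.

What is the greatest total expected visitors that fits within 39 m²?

By expected visitors per m²: interactive orrery 22.41, armor display 19.91, portrait alcove 15.92 lead.
The ratio ordering already packs tightly: manuscript case + interactive orrery, 35 m², 679.
No other feasible combination exceeds 679.

679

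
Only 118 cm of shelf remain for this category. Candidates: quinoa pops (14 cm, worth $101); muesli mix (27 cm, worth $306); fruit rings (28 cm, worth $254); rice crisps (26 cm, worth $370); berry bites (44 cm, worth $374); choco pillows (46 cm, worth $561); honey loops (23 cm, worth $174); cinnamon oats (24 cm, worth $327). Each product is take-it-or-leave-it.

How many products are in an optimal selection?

Best achievable weekly sales is 1359.
One optimal bundle: quinoa pops + rice crisps + choco pillows + cinnamon oats (110 cm).
Any selection reaching 1359 contains exactly 4 products.

4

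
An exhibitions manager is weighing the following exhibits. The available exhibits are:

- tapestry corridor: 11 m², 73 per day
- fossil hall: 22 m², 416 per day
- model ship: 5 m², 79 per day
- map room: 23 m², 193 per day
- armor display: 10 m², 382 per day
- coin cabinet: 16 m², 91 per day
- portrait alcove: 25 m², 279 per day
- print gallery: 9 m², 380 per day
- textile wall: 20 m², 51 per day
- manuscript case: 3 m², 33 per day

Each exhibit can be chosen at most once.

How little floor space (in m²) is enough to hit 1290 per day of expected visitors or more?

49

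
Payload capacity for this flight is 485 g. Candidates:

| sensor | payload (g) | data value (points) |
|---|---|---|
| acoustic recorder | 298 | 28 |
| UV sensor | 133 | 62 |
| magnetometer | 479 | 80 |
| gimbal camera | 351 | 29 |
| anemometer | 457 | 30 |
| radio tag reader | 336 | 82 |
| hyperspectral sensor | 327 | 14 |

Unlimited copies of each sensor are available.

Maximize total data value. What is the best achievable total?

186

By data value per g: UV sensor 0.47, radio tag reader 0.24, magnetometer 0.17 lead.
Taking 3×UV sensor: 399 g used, 186 in data value.
The spare 86 g is too small for any remaining sensor, and no exchange beats 186.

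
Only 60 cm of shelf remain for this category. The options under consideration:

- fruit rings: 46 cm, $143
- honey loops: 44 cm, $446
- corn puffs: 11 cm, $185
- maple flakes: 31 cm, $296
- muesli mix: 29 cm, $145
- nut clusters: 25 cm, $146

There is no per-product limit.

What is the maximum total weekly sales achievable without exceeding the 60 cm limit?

925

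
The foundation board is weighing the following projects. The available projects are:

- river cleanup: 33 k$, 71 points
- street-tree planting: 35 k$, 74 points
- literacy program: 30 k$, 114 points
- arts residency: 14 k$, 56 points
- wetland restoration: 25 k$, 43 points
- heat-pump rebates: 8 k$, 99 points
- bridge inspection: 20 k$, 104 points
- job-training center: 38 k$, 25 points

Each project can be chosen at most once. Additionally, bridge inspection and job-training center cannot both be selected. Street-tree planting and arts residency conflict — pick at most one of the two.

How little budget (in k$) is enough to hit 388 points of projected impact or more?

91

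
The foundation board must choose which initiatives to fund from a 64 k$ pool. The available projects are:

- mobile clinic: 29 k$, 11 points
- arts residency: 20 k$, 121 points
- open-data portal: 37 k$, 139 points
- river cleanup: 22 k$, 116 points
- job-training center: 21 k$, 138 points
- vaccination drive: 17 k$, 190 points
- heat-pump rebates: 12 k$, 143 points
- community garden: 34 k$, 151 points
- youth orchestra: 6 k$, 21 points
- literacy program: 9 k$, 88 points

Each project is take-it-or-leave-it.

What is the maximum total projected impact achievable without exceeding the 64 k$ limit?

563

Density check — heat-pump rebates 11.92, vaccination drive 11.18, literacy program 9.78, job-training center 6.57 are the best per k$.
The ratio heuristic lands on job-training center + vaccination drive + heat-pump rebates + literacy program (559) but leaves 5 k$ idle.
Dropping job-training center frees 21 k$; slotting in arts residency + youth orchestra (26 k$) lifts the total to 563 at 64 k$.
An exhaustive check of the 1024 subsets confirms 563.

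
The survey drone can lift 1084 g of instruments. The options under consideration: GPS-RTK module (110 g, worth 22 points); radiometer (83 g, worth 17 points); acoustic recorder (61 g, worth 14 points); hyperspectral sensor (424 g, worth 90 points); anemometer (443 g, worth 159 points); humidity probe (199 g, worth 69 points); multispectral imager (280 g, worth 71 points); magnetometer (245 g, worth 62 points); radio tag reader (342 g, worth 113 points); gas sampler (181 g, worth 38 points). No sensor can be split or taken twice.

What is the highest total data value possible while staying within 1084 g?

Ranking by ratio (data value/g): anemometer 0.36, humidity probe 0.35, radio tag reader 0.33.
Taking the top-ratio sensors first gives acoustic recorder + anemometer + humidity probe + radio tag reader for 355 (1045 g).
The 61 g tied up in acoustic recorder is better spent on radiometer — total rises to 358 (1067 g).

358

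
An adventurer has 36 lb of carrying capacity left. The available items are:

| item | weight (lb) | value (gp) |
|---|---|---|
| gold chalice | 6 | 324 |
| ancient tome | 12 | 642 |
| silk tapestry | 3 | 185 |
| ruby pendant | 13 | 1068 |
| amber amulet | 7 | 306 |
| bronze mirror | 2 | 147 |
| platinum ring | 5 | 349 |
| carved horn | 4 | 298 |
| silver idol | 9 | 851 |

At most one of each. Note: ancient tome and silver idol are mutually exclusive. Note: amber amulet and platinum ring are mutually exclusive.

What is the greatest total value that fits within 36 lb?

Density check — silver idol 94.56, ruby pendant 82.15, carved horn 74.50, bronze mirror 73.50 are the best per lb.
The ratio ordering already packs tightly: silk tapestry + ruby pendant + bronze mirror + platinum ring + carved horn + silver idol, 36 lb, 2898.

2898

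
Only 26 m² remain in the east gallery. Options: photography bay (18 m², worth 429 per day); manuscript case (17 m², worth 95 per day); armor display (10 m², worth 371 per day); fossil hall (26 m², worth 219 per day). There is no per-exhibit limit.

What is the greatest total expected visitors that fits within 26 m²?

742

Best packing: 2×armor display — 20 m², 742 total.
Nothing else within 26 m² beats 742.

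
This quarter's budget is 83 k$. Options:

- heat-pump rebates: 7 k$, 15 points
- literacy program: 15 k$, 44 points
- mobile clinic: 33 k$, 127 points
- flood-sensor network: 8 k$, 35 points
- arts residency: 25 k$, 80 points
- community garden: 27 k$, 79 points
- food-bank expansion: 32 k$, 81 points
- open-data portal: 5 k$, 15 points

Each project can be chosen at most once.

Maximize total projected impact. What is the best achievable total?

Ranking by ratio (projected impact/k$): flood-sensor network 4.38, mobile clinic 3.85, arts residency 3.20.
The ratio heuristic lands on heat-pump rebates + mobile clinic + flood-sensor network + arts residency + open-data portal (272) but leaves 5 k$ idle.
The 12 k$ tied up in heat-pump rebates and open-data portal is better spent on literacy program — total rises to 286 (81 k$).
That's the maximum — no swap from here does better than 286.

286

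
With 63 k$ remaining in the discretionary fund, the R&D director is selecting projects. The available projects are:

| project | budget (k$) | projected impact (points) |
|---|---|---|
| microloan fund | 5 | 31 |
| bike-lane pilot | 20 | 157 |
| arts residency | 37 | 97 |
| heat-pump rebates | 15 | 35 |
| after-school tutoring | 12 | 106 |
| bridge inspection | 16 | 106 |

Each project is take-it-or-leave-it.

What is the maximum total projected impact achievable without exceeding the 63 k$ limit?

404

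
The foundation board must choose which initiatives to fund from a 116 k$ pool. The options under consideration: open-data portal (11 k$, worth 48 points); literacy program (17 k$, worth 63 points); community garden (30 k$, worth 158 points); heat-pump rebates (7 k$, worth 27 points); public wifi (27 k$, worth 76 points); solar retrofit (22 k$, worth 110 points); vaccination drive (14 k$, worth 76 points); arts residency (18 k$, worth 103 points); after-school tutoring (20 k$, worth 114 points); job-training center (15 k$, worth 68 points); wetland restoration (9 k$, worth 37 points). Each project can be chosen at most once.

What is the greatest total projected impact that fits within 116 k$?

609

Ranking by ratio (projected impact/k$): arts residency 5.72, after-school tutoring 5.70, vaccination drive 5.43.
Best packing: open-data portal + community garden + solar retrofit + vaccination drive + arts residency + after-school tutoring — 115 k$, 609 total.
Runner-up open-data portal + community garden + solar retrofit + arts residency + after-school tutoring + job-training center tops out at 601.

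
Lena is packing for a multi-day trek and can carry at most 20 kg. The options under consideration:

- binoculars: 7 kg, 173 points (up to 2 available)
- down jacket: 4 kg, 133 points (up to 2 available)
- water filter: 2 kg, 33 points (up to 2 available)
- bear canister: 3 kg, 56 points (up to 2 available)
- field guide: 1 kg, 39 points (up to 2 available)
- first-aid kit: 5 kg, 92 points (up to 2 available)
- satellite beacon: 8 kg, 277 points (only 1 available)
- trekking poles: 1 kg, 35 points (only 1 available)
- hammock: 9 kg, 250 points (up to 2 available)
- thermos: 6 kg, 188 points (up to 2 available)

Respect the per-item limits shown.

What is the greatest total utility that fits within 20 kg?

Filling by ratio: 2×down jacket + 2×field guide + satellite beacon + trekking poles for 656, with 1 kg left unused.
Replace down jacket and trekking poles with thermos: the trade gains 20 net, giving 676 at 20 kg.

676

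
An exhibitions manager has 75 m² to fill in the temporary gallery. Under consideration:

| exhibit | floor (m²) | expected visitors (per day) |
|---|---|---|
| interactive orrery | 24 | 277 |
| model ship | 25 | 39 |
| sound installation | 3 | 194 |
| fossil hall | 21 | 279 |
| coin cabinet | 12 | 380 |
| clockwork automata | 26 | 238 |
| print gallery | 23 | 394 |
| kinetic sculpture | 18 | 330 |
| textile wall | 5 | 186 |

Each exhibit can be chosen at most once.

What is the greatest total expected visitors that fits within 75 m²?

1484

Taking sound installation + coin cabinet + print gallery + kinetic sculpture + textile wall: 61 m² used, 1484 in expected visitors.
That's the maximum — no swap from here does better than 1484.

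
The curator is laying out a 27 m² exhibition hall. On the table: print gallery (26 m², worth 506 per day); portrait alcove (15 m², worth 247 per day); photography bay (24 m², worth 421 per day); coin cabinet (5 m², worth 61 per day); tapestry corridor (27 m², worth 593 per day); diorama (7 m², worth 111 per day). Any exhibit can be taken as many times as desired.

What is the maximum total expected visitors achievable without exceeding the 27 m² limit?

593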